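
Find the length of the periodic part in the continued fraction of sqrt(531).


Run the CF algorithm for sqrt(531).
a_0 = floor(sqrt(531)) = 23; set m_0=0, q_0=1.
Recurrence: m' = q*a - m,  q' = (d - m'^2)/q,  a' = floor((a_0 + m')/q').
  step 1: m=23, q=2, a=23
  step 2: m=23, q=1, a=46
a_2 = 2*a_0 = 46, so the period closes here.
sqrt(531) = [23; 23, 46]
Period length = 2

2


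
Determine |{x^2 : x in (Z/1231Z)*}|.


For prime p, the number of non-zero quadratic residues is (p-1)/2.
= (1231-1)/2
= 615

615


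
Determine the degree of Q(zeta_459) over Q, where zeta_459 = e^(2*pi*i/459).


The degree equals Euler's totient phi(459).
459 = 3^3 * 17
phi(459) = 288

288


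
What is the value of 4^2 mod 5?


p = 5 is prime and the exponent is (p-1)/2 = 2, so by Euler's criterion 4^2 = (4/5) = +1 or -1 mod 5.
Compute by square-and-multiply:
  2 = 2 (binary 10)
  Repeated squaring mod 5: 4^1 = 4, 4^2 = 1
  4^2 = 1 mod 5
Result 1: 4 is a quadratic residue mod 5.
4^2 mod 5 = 1

1


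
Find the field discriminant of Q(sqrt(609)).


For K = Q(sqrt(d)) with d squarefree: disc(K) = d if d = 1 mod 4, and disc(K) = 4d if d = 2 or 3 mod 4.
Here d = 609, and d mod 4 = 1.
d = 1 mod 4 (O_K = Z[(1+sqrt(d))/2]), so disc(K) = d = 609

609


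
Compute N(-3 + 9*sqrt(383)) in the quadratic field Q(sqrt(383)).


N(a + b*sqrt(d)) = a^2 - d*b^2
= (-3)^2 - (383)*(9)^2
= 9 - 31023
= -31014

-31014


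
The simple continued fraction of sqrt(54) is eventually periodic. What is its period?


Run the CF algorithm for sqrt(54).
a_0 = floor(sqrt(54)) = 7; set m_0=0, q_0=1.
Recurrence: m' = q*a - m,  q' = (d - m'^2)/q,  a' = floor((a_0 + m')/q').
  step 1: m=7, q=5, a=2
  step 2: m=3, q=9, a=1
  step 3: m=6, q=2, a=6
  step 4: m=6, q=9, a=1
  step 5: m=3, q=5, a=2
  step 6: m=7, q=1, a=14
a_6 = 2*a_0 = 14, so the period closes here.
sqrt(54) = [7; 2, 1, 6, 1, 2, 14]
Period length = 6

6


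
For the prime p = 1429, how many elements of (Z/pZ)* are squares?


For prime p, the number of non-zero quadratic residues is (p-1)/2.
= (1429-1)/2
= 714

714


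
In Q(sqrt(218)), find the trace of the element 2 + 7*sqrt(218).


Tr(a + b*sqrt(d)) = (a + b*sqrt(d)) + (a - b*sqrt(d)) = 2a
= 2 * (2)
= 4

4


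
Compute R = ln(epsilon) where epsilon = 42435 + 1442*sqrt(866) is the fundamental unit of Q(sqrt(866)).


epsilon = 42435 + 1442*sqrt(866)
= 84870.0000
R = ln(84870.0000)
= 11.3489

11.3489


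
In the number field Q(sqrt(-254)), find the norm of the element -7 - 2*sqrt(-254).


N(a + b*sqrt(d)) = a^2 - d*b^2
= (-7)^2 - (-254)*(-2)^2
= 49 + 1016
= 1065

1065


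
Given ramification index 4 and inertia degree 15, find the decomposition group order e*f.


|D_P| = e * f
= 4 * 15
= 60

60


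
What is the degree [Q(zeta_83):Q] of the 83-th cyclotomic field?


The degree equals Euler's totient phi(83).
83 = 83
phi(83) = 82

82


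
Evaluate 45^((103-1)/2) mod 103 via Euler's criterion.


p = 103 is prime and the exponent is (p-1)/2 = 51, so by Euler's criterion 45^51 = (45/103) = +1 or -1 mod 103.
Compute by square-and-multiply:
  51 = 32 + 16 + 2 + 1 (binary 110011)
  Repeated squaring mod 103: 45^1 = 45, 45^2 = 68, 45^4 = 92, 45^8 = 18, 45^16 = 15, 45^32 = 19
  45^51 = 45^32 * 45^16 * 45^2 * 45^1 = 19 * 15 * 68 * 45 mod 103
    19 * 15 = 285 = 79 mod 103
    79 * 68 = 5372 = 16 mod 103
    16 * 45 = 720 = 102 mod 103
  45^51 = 102 mod 103
Result 102 = p - 1 = -1 mod 103: 45 is a quadratic non-residue mod 103. As a residue in [0, p-1] the value is 102.
45^51 mod 103 = 102

102


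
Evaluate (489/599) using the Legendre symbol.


p = 599 is prime, so compute (489/599) with the reciprocity algorithm (Jacobi-symbol steps: pull out 2s via (2/n), flip via reciprocity, reduce):
  reciprocity: (489/599) -> +(599/489)
  reduce: (110/489)
  pull out 2: (2/489) = +1  (since 489 mod 8 = 1)
  reciprocity: (55/489) -> +(489/55)
  reduce: (49/55)
  reciprocity: (49/55) -> +(55/49)
  reduce: (6/49)
  pull out 2: (2/49) = +1  (since 49 mod 8 = 1)
  reciprocity: (3/49) -> +(49/3)
  reduce: (1/3)
  (1/3) = 1
Product of signs = 1
(489/599) = 1

1


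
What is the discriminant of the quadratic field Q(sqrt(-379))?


For K = Q(sqrt(d)) with d squarefree: disc(K) = d if d = 1 mod 4, and disc(K) = 4d if d = 2 or 3 mod 4.
Here d = -379, and d mod 4 = 1.
d = 1 mod 4 (O_K = Z[(1+sqrt(d))/2]), so disc(K) = d = -379

-379


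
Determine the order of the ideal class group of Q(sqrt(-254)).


K = Q(sqrt(-254)). d mod 4 = 2, so D = disc(K) = 4d = -1016
h(K) equals the number of primitive reduced positive-definite forms (a, b, c) = a*x^2 + b*x*y + c*y^2 with b^2 - 4ac = D,
where reduced means |b| <= a <= c, with b >= 0 whenever |b| = a or a = c, and primitive means gcd(a, b, c) = 1.
Reduced forces 3a^2 <= |D| = 1016, so 1 <= a <= 18; b must have the parity of D, and c = (b^2 - D)/(4a) must be an integer >= a.
Enumerate a = 1..18, b in [-a, a]:
  a=1: (1, 0, 254)  [1]
  a=2: (2, 0, 127)  [1]
  a=3: (3, -2, 85), (3, 2, 85)  [2]
  a=4: none
  a=5: (5, -2, 51), (5, 2, 51)  [2]
  a=6: (6, -4, 43), (6, 4, 43)  [2]
  a=7..8: none
  a=9: (9, -8, 30), (9, 8, 30)  [2]
  a=10: (10, -8, 27), (10, 8, 27)  [2]
  a=11..14: none
  a=15: (15, -8, 18), (15, -2, 17), (15, 2, 17), (15, 8, 18)  [4]
  a=16..18: none
Total reduced forms: 1 + 1 + 2 + 2 + 2 + 2 + 2 + 4 = 16
h = 16

16


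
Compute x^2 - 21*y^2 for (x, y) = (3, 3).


x^2 - d*y^2
= 3^2 - 21*3^2
= 9 - 189
= -180

-180


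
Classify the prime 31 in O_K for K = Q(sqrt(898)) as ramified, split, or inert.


K = Q(sqrt(898)). Since d mod 4 = 2, disc(K) = 3592.
Check p | disc: 3592 mod 31 = 27.
p does not divide disc. Compute Legendre symbol (d/p):
30^((31-1)/2) mod 31 = -1
(d/p) = -1, so p is inert: (p) stays prime with e=1, f=2, g=1.
Therefore p is inert.

inert


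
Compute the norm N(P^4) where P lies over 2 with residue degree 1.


N(P^a) = p^(a*f)
= 2^(4*1)
= 2^4
= 16

16


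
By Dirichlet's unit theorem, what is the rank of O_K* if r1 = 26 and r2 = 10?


By Dirichlet's unit theorem:
rank = r1 + r2 - 1
= 26 + 10 - 1
= 35

35


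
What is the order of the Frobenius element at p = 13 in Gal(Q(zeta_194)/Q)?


The Frobenius at p in Gal(Q(zeta_n)/Q) = (Z/nZ)* is the class of p, so its order is ord_194(13), the smallest k >= 1 with 13^k = 1 mod 194.
n = 194 = 2 * 97, phi(194) = 96; the order divides phi(n).
Divisors of 96: 1, 2, 3, 4, 6, 8, 12, 16, 24, 32, 48, 96
Repeated squaring mod 194: 13^1 = 13, 13^2 = 169, 13^4 = 43, 13^8 = 103, 13^16 = 133, 13^32 = 35, 13^64 = 61
Test divisors in increasing order:
  k=1: 13^1 = 13 mod 194
  k=2: 13^2 = 169 mod 194
  k=3: 13^3 = 169 * 13 = 63 mod 194
  k=4: 13^4 = 43 mod 194
  k=6: 13^6 = 43 * 169 = 89 mod 194
  k=8: 13^8 = 103 mod 194
  k=12: 13^12 = 103 * 43 = 161 mod 194
  k=16: 13^16 = 133 mod 194
  k=24: 13^24 = 133 * 103 = 119 mod 194
  k=32: 13^32 = 35 mod 194
  k=48: 13^48 = 35 * 133 = 193 mod 194
  k=96: 13^96 = 61 * 35 = 1 mod 194  <- first divisor giving 1
Order = 96

96


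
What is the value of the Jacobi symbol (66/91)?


Compute (66/91) via quadratic reciprocity:
  pull out 2: (2/91) = -1  (since 91 mod 8 = 3)
  reciprocity: (33/91) -> +(91/33)
  reduce: (25/33)
  reciprocity: (25/33) -> +(33/25)
  reduce: (8/25)
  pull out 2: (2/25) = +1  (since 25 mod 8 = 1)
  pull out 2: (2/25) = +1  (since 25 mod 8 = 1)
  pull out 2: (2/25) = +1  (since 25 mod 8 = 1)
  (1/25) = 1
Product of signs = -1

-1


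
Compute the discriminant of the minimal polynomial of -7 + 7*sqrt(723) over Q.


The element -7 + 7*sqrt(723) has minimal polynomial:
x^2 + 14*x - 35378
Discriminant = (14)^2 - 4*(-35378)
= 196 + 141512
= 141708

141708


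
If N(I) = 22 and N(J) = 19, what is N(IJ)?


N(IJ) = N(I) * N(J)
= 22 * 19
= 418

418


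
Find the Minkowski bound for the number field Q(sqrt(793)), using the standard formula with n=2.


d = 793, d mod 4 = 1, so disc(K) = d = 793; |disc(K)| = 793
Real quadratic field, so n = 2, s = r2 = 0, r1 = 2
M = (n!/n^n) * (4/pi)^s * sqrt(|disc(K)|) = (2!/2^2) * (4/pi)^0 * sqrt(793)
= 0.5 * 1.000000 * 28.160256
= 14.0801

14.0801


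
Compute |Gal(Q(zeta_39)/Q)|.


|Gal(Q(zeta_39)/Q)| = phi(39)
= 24

24


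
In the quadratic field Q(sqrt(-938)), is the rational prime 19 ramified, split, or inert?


K = Q(sqrt(-938)). Since d mod 4 = 2, disc(K) = -3752.
Check p | disc: -3752 mod 19 = 10.
p does not divide disc. Compute Legendre symbol (d/p):
12^((19-1)/2) mod 19 = -1
(d/p) = -1, so p is inert: (p) stays prime with e=1, f=2, g=1.
Therefore p is inert.

inert


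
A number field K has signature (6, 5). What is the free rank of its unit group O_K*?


By Dirichlet's unit theorem:
rank = r1 + r2 - 1
= 6 + 5 - 1
= 10

10


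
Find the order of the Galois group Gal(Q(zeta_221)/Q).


|Gal(Q(zeta_221)/Q)| = phi(221)
= 192

192


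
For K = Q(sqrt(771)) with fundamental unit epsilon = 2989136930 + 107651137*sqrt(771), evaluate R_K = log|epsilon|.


epsilon = 2989136930 + 107651137*sqrt(771)
= 5.9783e+09
R = ln(5.9783e+09)
= 22.5114

22.5114


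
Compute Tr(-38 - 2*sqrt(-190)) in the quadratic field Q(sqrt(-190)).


Tr(a + b*sqrt(d)) = (a + b*sqrt(d)) + (a - b*sqrt(d)) = 2a
= 2 * (-38)
= -76

-76


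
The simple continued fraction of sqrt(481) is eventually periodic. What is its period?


Run the CF algorithm for sqrt(481).
a_0 = floor(sqrt(481)) = 21; set m_0=0, q_0=1.
Recurrence: m' = q*a - m,  q' = (d - m'^2)/q,  a' = floor((a_0 + m')/q').
  step 1: m=21, q=40, a=1
  step 2: m=19, q=3, a=13
  step 3: m=20, q=27, a=1
  step 4: m=7, q=16, a=1
  step 5: m=9, q=25, a=1
  step 6: m=16, q=9, a=4
  step 7: m=20, q=9, a=4
  step 8: m=16, q=25, a=1
  step 9: m=9, q=16, a=1
  step 10: m=7, q=27, a=1
  step 11: m=20, q=3, a=13
  step 12: m=19, q=40, a=1
  step 13: m=21, q=1, a=42
a_13 = 2*a_0 = 42, so the period closes here.
sqrt(481) = [21; 1, 13, 1, 1, 1, 4, 4, 1, 1, 1, 13, 1, 42]
Period length = 13

13


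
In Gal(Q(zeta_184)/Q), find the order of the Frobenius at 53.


The Frobenius at p in Gal(Q(zeta_n)/Q) = (Z/nZ)* is the class of p, so its order is ord_184(53), the smallest k >= 1 with 53^k = 1 mod 184.
n = 184 = 2^3 * 23, phi(184) = 88; the order divides phi(n).
Divisors of 88: 1, 2, 4, 8, 11, 22, 44, 88
Repeated squaring mod 184: 53^1 = 53, 53^2 = 49, 53^4 = 9, 53^8 = 81, 53^16 = 121, 53^32 = 105, 53^64 = 169
Test divisors in increasing order:
  k=1: 53^1 = 53 mod 184
  k=2: 53^2 = 49 mod 184
  k=4: 53^4 = 9 mod 184
  k=8: 53^8 = 81 mod 184
  k=11: 53^11 = 81 * 49 * 53 = 45 mod 184
  k=22: 53^22 = 121 * 9 * 49 = 1 mod 184  <- first divisor giving 1
Order = 22

22


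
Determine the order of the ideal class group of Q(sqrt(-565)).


K = Q(sqrt(-565)). d mod 4 = 3, so D = disc(K) = 4d = -2260
h(K) equals the number of primitive reduced positive-definite forms (a, b, c) = a*x^2 + b*x*y + c*y^2 with b^2 - 4ac = D,
where reduced means |b| <= a <= c, with b >= 0 whenever |b| = a or a = c, and primitive means gcd(a, b, c) = 1.
Reduced forces 3a^2 <= |D| = 2260, so 1 <= a <= 27; b must have the parity of D, and c = (b^2 - D)/(4a) must be an integer >= a.
Enumerate a = 1..27, b in [-a, a]:
  a=1: (1, 0, 565)  [1]
  a=2: (2, 2, 283)  [1]
  a=3..4: none
  a=5: (5, 0, 113)  [1]
  a=6: none
  a=7: (7, -6, 82), (7, 6, 82)  [2]
  a=8..9: none
  a=10: (10, 10, 59)  [1]
  a=11..13: none
  a=14: (14, -6, 41), (14, 6, 41)  [2]
  a=15..16: none
  a=17: (17, -16, 37), (17, 16, 37)  [2]
  a=18: none
  a=19: (19, -18, 34), (19, 18, 34)  [2]
  a=20..27: none
Total reduced forms: 1 + 1 + 1 + 2 + 1 + 2 + 2 + 2 = 12
h = 12

12


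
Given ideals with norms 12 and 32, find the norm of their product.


N(IJ) = N(I) * N(J)
= 12 * 32
= 384

384


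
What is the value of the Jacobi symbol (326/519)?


Compute (326/519) via quadratic reciprocity:
  pull out 2: (2/519) = +1  (since 519 mod 8 = 7)
  reciprocity: (163/519) -> -(519/163)
  reduce: (30/163)
  pull out 2: (2/163) = -1  (since 163 mod 8 = 3)
  reciprocity: (15/163) -> -(163/15)
  reduce: (13/15)
  reciprocity: (13/15) -> +(15/13)
  reduce: (2/13)
  pull out 2: (2/13) = -1  (since 13 mod 8 = 5)
  (1/13) = 1
Product of signs = 1

1


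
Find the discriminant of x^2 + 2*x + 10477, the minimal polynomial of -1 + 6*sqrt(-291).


The element -1 + 6*sqrt(-291) has minimal polynomial:
x^2 + 2*x + 10477
Discriminant = (2)^2 - 4*(10477)
= 4 - 41908
= -41904

-41904


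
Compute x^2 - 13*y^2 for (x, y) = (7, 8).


x^2 - d*y^2
= 7^2 - 13*8^2
= 49 - 832
= -783

-783


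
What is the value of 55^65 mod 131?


p = 131 is prime and the exponent is (p-1)/2 = 65, so by Euler's criterion 55^65 = (55/131) = +1 or -1 mod 131.
Compute by square-and-multiply:
  65 = 64 + 1 (binary 1000001)
  Repeated squaring mod 131: 55^1 = 55, 55^2 = 12, 55^4 = 13, 55^8 = 38, 55^16 = 3, 55^32 = 9, 55^64 = 81
  55^65 = 55^64 * 55^1 = 81 * 55 mod 131
    81 * 55 = 4455 = 1 mod 131
  55^65 = 1 mod 131
Result 1: 55 is a quadratic residue mod 131.
55^65 mod 131 = 1

1


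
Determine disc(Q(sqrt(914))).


For K = Q(sqrt(d)) with d squarefree: disc(K) = d if d = 1 mod 4, and disc(K) = 4d if d = 2 or 3 mod 4.
Here d = 914, and d mod 4 = 2.
d = 2 mod 4, not 1 (O_K = Z[sqrt(d)]), so disc(K) = 4d = 4 * (914) = 3656

3656


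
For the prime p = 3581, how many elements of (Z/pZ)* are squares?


For prime p, the number of non-zero quadratic residues is (p-1)/2.
= (3581-1)/2
= 1790

1790


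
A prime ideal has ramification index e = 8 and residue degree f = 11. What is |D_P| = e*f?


|D_P| = e * f
= 8 * 11
= 88

88


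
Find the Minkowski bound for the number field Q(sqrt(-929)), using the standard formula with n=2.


d = -929, d mod 4 = 3, so disc(K) = 4d = -3716; |disc(K)| = 3716
Imaginary quadratic field, so n = 2, s = r2 = 1, r1 = 0
M = (n!/n^n) * (4/pi)^s * sqrt(|disc(K)|) = (2!/2^2) * (4/pi)^1 * sqrt(3716)
= 0.5 * 1.273240 * 60.959003
= 38.8077

38.8077


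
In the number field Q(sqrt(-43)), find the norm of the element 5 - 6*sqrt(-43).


N(a + b*sqrt(d)) = a^2 - d*b^2
= (5)^2 - (-43)*(-6)^2
= 25 + 1548
= 1573

1573


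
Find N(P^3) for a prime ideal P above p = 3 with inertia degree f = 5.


N(P^a) = p^(a*f)
= 3^(3*5)
= 3^15
= 14348907

14348907


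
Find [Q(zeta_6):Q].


The degree equals Euler's totient phi(6).
6 = 2 * 3
phi(6) = 2

2


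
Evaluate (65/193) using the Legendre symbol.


p = 193 is prime, so compute (65/193) with the reciprocity algorithm (Jacobi-symbol steps: pull out 2s via (2/n), flip via reciprocity, reduce):
  reciprocity: (65/193) -> +(193/65)
  reduce: (63/65)
  reciprocity: (63/65) -> +(65/63)
  reduce: (2/63)
  pull out 2: (2/63) = +1  (since 63 mod 8 = 7)
  (1/63) = 1
Product of signs = 1
(65/193) = 1

1


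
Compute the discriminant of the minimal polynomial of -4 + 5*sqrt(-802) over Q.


The element -4 + 5*sqrt(-802) has minimal polynomial:
x^2 + 8*x + 20066
Discriminant = (8)^2 - 4*(20066)
= 64 - 80264
= -80200

-80200


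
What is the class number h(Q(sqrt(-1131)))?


K = Q(sqrt(-1131)). d mod 4 = 1, so D = disc(K) = d = -1131
h(K) equals the number of primitive reduced positive-definite forms (a, b, c) = a*x^2 + b*x*y + c*y^2 with b^2 - 4ac = D,
where reduced means |b| <= a <= c, with b >= 0 whenever |b| = a or a = c, and primitive means gcd(a, b, c) = 1.
Reduced forces 3a^2 <= |D| = 1131, so 1 <= a <= 19; b must have the parity of D, and c = (b^2 - D)/(4a) must be an integer >= a.
Enumerate a = 1..19, b in [-a, a]:
  a=1: (1, 1, 283)  [1]
  a=2: none
  a=3: (3, 3, 95)  [1]
  a=4: none
  a=5: (5, -3, 57), (5, 3, 57)  [2]
  a=6..12: none
  a=13: (13, 13, 25)  [1]
  a=14: none
  a=15: (15, -3, 19), (15, 3, 19)  [2]
  a=16: none
  a=17: (17, 5, 17)  [1]
  a=18..19: none
Total reduced forms: 1 + 1 + 2 + 1 + 2 + 1 = 8
h = 8

8


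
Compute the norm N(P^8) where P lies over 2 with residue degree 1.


N(P^a) = p^(a*f)
= 2^(8*1)
= 2^8
= 256

256


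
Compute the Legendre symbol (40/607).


p = 607 is prime, so compute (40/607) with the reciprocity algorithm (Jacobi-symbol steps: pull out 2s via (2/n), flip via reciprocity, reduce):
  pull out 2: (2/607) = +1  (since 607 mod 8 = 7)
  pull out 2: (2/607) = +1  (since 607 mod 8 = 7)
  pull out 2: (2/607) = +1  (since 607 mod 8 = 7)
  reciprocity: (5/607) -> +(607/5)
  reduce: (2/5)
  pull out 2: (2/5) = -1  (since 5 mod 8 = 5)
  (1/5) = 1
Product of signs = -1
(40/607) = -1

-1


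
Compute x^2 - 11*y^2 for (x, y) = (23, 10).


x^2 - d*y^2
= 23^2 - 11*10^2
= 529 - 1100
= -571

-571


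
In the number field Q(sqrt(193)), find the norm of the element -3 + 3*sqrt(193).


N(a + b*sqrt(d)) = a^2 - d*b^2
= (-3)^2 - (193)*(3)^2
= 9 - 1737
= -1728

-1728


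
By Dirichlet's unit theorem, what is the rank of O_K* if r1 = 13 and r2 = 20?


By Dirichlet's unit theorem:
rank = r1 + r2 - 1
= 13 + 20 - 1
= 32

32


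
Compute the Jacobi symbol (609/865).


Compute (609/865) via quadratic reciprocity:
  reciprocity: (609/865) -> +(865/609)
  reduce: (256/609)
  pull out 2: (2/609) = +1  (since 609 mod 8 = 1)
  pull out 2: (2/609) = +1  (since 609 mod 8 = 1)
  pull out 2: (2/609) = +1  (since 609 mod 8 = 1)
  pull out 2: (2/609) = +1  (since 609 mod 8 = 1)
  pull out 2: (2/609) = +1  (since 609 mod 8 = 1)
  pull out 2: (2/609) = +1  (since 609 mod 8 = 1)
  pull out 2: (2/609) = +1  (since 609 mod 8 = 1)
  pull out 2: (2/609) = +1  (since 609 mod 8 = 1)
  (1/609) = 1
Product of signs = 1

1


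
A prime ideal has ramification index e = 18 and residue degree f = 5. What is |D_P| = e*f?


|D_P| = e * f
= 18 * 5
= 90

90


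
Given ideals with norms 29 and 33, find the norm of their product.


N(IJ) = N(I) * N(J)
= 29 * 33
= 957

957


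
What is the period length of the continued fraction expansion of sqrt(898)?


Run the CF algorithm for sqrt(898).
a_0 = floor(sqrt(898)) = 29; set m_0=0, q_0=1.
Recurrence: m' = q*a - m,  q' = (d - m'^2)/q,  a' = floor((a_0 + m')/q').
  step 1: m=29, q=57, a=1
  step 2: m=28, q=2, a=28
  step 3: m=28, q=57, a=1
  step 4: m=29, q=1, a=58
a_4 = 2*a_0 = 58, so the period closes here.
sqrt(898) = [29; 1, 28, 1, 58]
Period length = 4

4


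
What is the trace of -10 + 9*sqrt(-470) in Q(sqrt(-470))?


Tr(a + b*sqrt(d)) = (a + b*sqrt(d)) + (a - b*sqrt(d)) = 2a
= 2 * (-10)
= -20

-20


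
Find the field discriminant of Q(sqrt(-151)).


For K = Q(sqrt(d)) with d squarefree: disc(K) = d if d = 1 mod 4, and disc(K) = 4d if d = 2 or 3 mod 4.
Here d = -151, and d mod 4 = 1.
d = 1 mod 4 (O_K = Z[(1+sqrt(d))/2]), so disc(K) = d = -151

-151


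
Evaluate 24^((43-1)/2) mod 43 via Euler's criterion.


p = 43 is prime and the exponent is (p-1)/2 = 21, so by Euler's criterion 24^21 = (24/43) = +1 or -1 mod 43.
Compute by square-and-multiply:
  21 = 16 + 4 + 1 (binary 10101)
  Repeated squaring mod 43: 24^1 = 24, 24^2 = 17, 24^4 = 31, 24^8 = 15, 24^16 = 10
  24^21 = 24^16 * 24^4 * 24^1 = 10 * 31 * 24 mod 43
    10 * 31 = 310 = 9 mod 43
    9 * 24 = 216 = 1 mod 43
  24^21 = 1 mod 43
Result 1: 24 is a quadratic residue mod 43.
24^21 mod 43 = 1

1


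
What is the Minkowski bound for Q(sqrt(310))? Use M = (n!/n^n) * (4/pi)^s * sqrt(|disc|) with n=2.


d = 310, d mod 4 = 2, so disc(K) = 4d = 1240; |disc(K)| = 1240
Real quadratic field, so n = 2, s = r2 = 0, r1 = 2
M = (n!/n^n) * (4/pi)^s * sqrt(|disc(K)|) = (2!/2^2) * (4/pi)^0 * sqrt(1240)
= 0.5 * 1.000000 * 35.213634
= 17.6068

17.6068


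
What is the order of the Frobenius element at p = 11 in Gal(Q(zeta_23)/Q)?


The Frobenius at p in Gal(Q(zeta_n)/Q) = (Z/nZ)* is the class of p, so its order is ord_23(11), the smallest k >= 1 with 11^k = 1 mod 23.
n = 23 = 23, phi(23) = 22; the order divides phi(n).
Divisors of 22: 1, 2, 11, 22
Repeated squaring mod 23: 11^1 = 11, 11^2 = 6, 11^4 = 13, 11^8 = 8, 11^16 = 18
Test divisors in increasing order:
  k=1: 11^1 = 11 mod 23
  k=2: 11^2 = 6 mod 23
  k=11: 11^11 = 8 * 6 * 11 = 22 mod 23
  k=22: 11^22 = 18 * 13 * 6 = 1 mod 23  <- first divisor giving 1
Order = 22

22


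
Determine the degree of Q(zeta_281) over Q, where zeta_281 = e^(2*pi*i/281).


The degree equals Euler's totient phi(281).
281 = 281
phi(281) = 280

280


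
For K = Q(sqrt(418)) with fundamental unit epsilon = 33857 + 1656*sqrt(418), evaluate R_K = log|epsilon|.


epsilon = 33857 + 1656*sqrt(418)
= 67714.0000
R = ln(67714.0000)
= 11.1230

11.1230


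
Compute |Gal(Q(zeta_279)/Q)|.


|Gal(Q(zeta_279)/Q)| = phi(279)
= 180

180


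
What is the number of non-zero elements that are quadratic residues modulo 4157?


For prime p, the number of non-zero quadratic residues is (p-1)/2.
= (4157-1)/2
= 2078

2078


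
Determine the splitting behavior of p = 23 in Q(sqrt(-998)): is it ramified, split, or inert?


K = Q(sqrt(-998)). Since d mod 4 = 2, disc(K) = -3992.
Check p | disc: -3992 mod 23 = 10.
p does not divide disc. Compute Legendre symbol (d/p):
14^((23-1)/2) mod 23 = -1
(d/p) = -1, so p is inert: (p) stays prime with e=1, f=2, g=1.
Therefore p is inert.

inert


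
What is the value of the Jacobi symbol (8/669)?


Compute (8/669) via quadratic reciprocity:
  pull out 2: (2/669) = -1  (since 669 mod 8 = 5)
  pull out 2: (2/669) = -1  (since 669 mod 8 = 5)
  pull out 2: (2/669) = -1  (since 669 mod 8 = 5)
  (1/669) = 1
Product of signs = -1

-1


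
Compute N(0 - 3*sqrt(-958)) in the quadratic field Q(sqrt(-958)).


N(a + b*sqrt(d)) = a^2 - d*b^2
= (0)^2 - (-958)*(-3)^2
= 0 + 8622
= 8622

8622


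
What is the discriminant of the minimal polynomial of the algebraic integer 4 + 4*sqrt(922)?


The element 4 + 4*sqrt(922) has minimal polynomial:
x^2 - 8*x - 14736
Discriminant = (-8)^2 - 4*(-14736)
= 64 + 58944
= 59008

59008


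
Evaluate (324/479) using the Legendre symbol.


p = 479 is prime, so compute (324/479) with the reciprocity algorithm (Jacobi-symbol steps: pull out 2s via (2/n), flip via reciprocity, reduce):
  pull out 2: (2/479) = +1  (since 479 mod 8 = 7)
  pull out 2: (2/479) = +1  (since 479 mod 8 = 7)
  reciprocity: (81/479) -> +(479/81)
  reduce: (74/81)
  pull out 2: (2/81) = +1  (since 81 mod 8 = 1)
  reciprocity: (37/81) -> +(81/37)
  reduce: (7/37)
  reciprocity: (7/37) -> +(37/7)
  reduce: (2/7)
  pull out 2: (2/7) = +1  (since 7 mod 8 = 7)
  (1/7) = 1
Product of signs = 1
(324/479) = 1

1


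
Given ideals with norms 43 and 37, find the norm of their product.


N(IJ) = N(I) * N(J)
= 43 * 37
= 1591

1591


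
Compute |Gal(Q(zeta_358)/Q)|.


|Gal(Q(zeta_358)/Q)| = phi(358)
= 178

178


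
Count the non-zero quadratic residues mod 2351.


For prime p, the number of non-zero quadratic residues is (p-1)/2.
= (2351-1)/2
= 1175

1175


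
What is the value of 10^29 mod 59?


p = 59 is prime and the exponent is (p-1)/2 = 29, so by Euler's criterion 10^29 = (10/59) = +1 or -1 mod 59.
Compute by square-and-multiply:
  29 = 16 + 8 + 4 + 1 (binary 11101)
  Repeated squaring mod 59: 10^1 = 10, 10^2 = 41, 10^4 = 29, 10^8 = 15, 10^16 = 48
  10^29 = 10^16 * 10^8 * 10^4 * 10^1 = 48 * 15 * 29 * 10 mod 59
    48 * 15 = 720 = 12 mod 59
    12 * 29 = 348 = 53 mod 59
    53 * 10 = 530 = 58 mod 59
  10^29 = 58 mod 59
Result 58 = p - 1 = -1 mod 59: 10 is a quadratic non-residue mod 59. As a residue in [0, p-1] the value is 58.
10^29 mod 59 = 58

58


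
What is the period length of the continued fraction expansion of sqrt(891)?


Run the CF algorithm for sqrt(891).
a_0 = floor(sqrt(891)) = 29; set m_0=0, q_0=1.
Recurrence: m' = q*a - m,  q' = (d - m'^2)/q,  a' = floor((a_0 + m')/q').
  step 1: m=29, q=50, a=1
  step 2: m=21, q=9, a=5
  step 3: m=24, q=35, a=1
  step 4: m=11, q=22, a=1
  step 5: m=11, q=35, a=1
  step 6: m=24, q=9, a=5
  step 7: m=21, q=50, a=1
  step 8: m=29, q=1, a=58
a_8 = 2*a_0 = 58, so the period closes here.
sqrt(891) = [29; 1, 5, 1, 1, 1, 5, 1, 58]
Period length = 8

8


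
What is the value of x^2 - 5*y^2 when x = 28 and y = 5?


x^2 - d*y^2
= 28^2 - 5*5^2
= 784 - 125
= 659

659


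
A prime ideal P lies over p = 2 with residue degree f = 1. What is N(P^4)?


N(P^a) = p^(a*f)
= 2^(4*1)
= 2^4
= 16

16


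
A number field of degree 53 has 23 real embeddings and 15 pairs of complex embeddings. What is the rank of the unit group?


By Dirichlet's unit theorem:
rank = r1 + r2 - 1
= 23 + 15 - 1
= 37

37


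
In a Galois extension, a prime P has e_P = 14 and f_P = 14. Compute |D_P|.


|D_P| = e * f
= 14 * 14
= 196

196


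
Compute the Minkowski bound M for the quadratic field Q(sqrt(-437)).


d = -437, d mod 4 = 3, so disc(K) = 4d = -1748; |disc(K)| = 1748
Imaginary quadratic field, so n = 2, s = r2 = 1, r1 = 0
M = (n!/n^n) * (4/pi)^s * sqrt(|disc(K)|) = (2!/2^2) * (4/pi)^1 * sqrt(1748)
= 0.5 * 1.273240 * 41.809090
= 26.6165

26.6165


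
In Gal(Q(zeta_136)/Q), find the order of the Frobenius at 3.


The Frobenius at p in Gal(Q(zeta_n)/Q) = (Z/nZ)* is the class of p, so its order is ord_136(3), the smallest k >= 1 with 3^k = 1 mod 136.
n = 136 = 2^3 * 17, phi(136) = 64; the order divides phi(n).
Divisors of 64: 1, 2, 4, 8, 16, 32, 64
Repeated squaring mod 136: 3^1 = 3, 3^2 = 9, 3^4 = 81, 3^8 = 33, 3^16 = 1, 3^32 = 1, 3^64 = 1
Test divisors in increasing order:
  k=1: 3^1 = 3 mod 136
  k=2: 3^2 = 9 mod 136
  k=4: 3^4 = 81 mod 136
  k=8: 3^8 = 33 mod 136
  k=16: 3^16 = 1 mod 136  <- first divisor giving 1
Order = 16

16


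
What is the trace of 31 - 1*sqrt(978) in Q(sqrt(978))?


Tr(a + b*sqrt(d)) = (a + b*sqrt(d)) + (a - b*sqrt(d)) = 2a
= 2 * (31)
= 62

62


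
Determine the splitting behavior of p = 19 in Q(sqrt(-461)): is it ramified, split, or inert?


K = Q(sqrt(-461)). Since d mod 4 = 3, disc(K) = -1844.
Check p | disc: -1844 mod 19 = 18.
p does not divide disc. Compute Legendre symbol (d/p):
14^((19-1)/2) mod 19 = -1
(d/p) = -1, so p is inert: (p) stays prime with e=1, f=2, g=1.
Therefore p is inert.

inert


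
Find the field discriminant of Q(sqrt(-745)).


For K = Q(sqrt(d)) with d squarefree: disc(K) = d if d = 1 mod 4, and disc(K) = 4d if d = 2 or 3 mod 4.
Here d = -745, and d mod 4 = 3.
d = 3 mod 4, not 1 (O_K = Z[sqrt(d)]), so disc(K) = 4d = 4 * (-745) = -2980

-2980


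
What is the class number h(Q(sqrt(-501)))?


K = Q(sqrt(-501)). d mod 4 = 3, so D = disc(K) = 4d = -2004
h(K) equals the number of primitive reduced positive-definite forms (a, b, c) = a*x^2 + b*x*y + c*y^2 with b^2 - 4ac = D,
where reduced means |b| <= a <= c, with b >= 0 whenever |b| = a or a = c, and primitive means gcd(a, b, c) = 1.
Reduced forces 3a^2 <= |D| = 2004, so 1 <= a <= 25; b must have the parity of D, and c = (b^2 - D)/(4a) must be an integer >= a.
Enumerate a = 1..25, b in [-a, a]:
  a=1: (1, 0, 501)  [1]
  a=2: (2, 2, 251)  [1]
  a=3: (3, 0, 167)  [1]
  a=4: none
  a=5: (5, -4, 101), (5, 4, 101)  [2]
  a=6: (6, 6, 85)  [1]
  a=7..9: none
  a=10: (10, -6, 51), (10, 6, 51)  [2]
  a=11: (11, -8, 47), (11, 8, 47)  [2]
  a=12..14: none
  a=15: (15, -6, 34), (15, 6, 34)  [2]
  a=16: none
  a=17: (17, -6, 30), (17, 6, 30)  [2]
  a=18..21: none
  a=22: (22, -14, 25), (22, 14, 25)  [2]
  a=23..25: none
Total reduced forms: 1 + 1 + 1 + 2 + 1 + 2 + 2 + 2 + 2 + 2 = 16
h = 16

16


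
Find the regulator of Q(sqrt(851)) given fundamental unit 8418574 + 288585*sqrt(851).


epsilon = 8418574 + 288585*sqrt(851)
= 1.6837e+07
R = ln(1.6837e+07)
= 16.6391

16.6391


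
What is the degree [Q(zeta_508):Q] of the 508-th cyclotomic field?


The degree equals Euler's totient phi(508).
508 = 2^2 * 127
phi(508) = 252

252


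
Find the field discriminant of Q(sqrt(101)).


For K = Q(sqrt(d)) with d squarefree: disc(K) = d if d = 1 mod 4, and disc(K) = 4d if d = 2 or 3 mod 4.
Here d = 101, and d mod 4 = 1.
d = 1 mod 4 (O_K = Z[(1+sqrt(d))/2]), so disc(K) = d = 101

101


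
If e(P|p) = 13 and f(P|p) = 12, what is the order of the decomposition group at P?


|D_P| = e * f
= 13 * 12
= 156

156


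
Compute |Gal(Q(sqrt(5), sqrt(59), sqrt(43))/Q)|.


The 3 square roots of distinct primes are multiplicatively independent over Q,
so [K:Q] = 2^3 and Gal(K/Q) is isomorphic to (Z/2Z)^3.
|Gal| = 2^3 = 8

8


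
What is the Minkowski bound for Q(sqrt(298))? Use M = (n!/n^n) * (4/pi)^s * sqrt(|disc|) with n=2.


d = 298, d mod 4 = 2, so disc(K) = 4d = 1192; |disc(K)| = 1192
Real quadratic field, so n = 2, s = r2 = 0, r1 = 2
M = (n!/n^n) * (4/pi)^s * sqrt(|disc(K)|) = (2!/2^2) * (4/pi)^0 * sqrt(1192)
= 0.5 * 1.000000 * 34.525353
= 17.2627

17.2627


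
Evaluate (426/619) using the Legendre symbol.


p = 619 is prime, so compute (426/619) with the reciprocity algorithm (Jacobi-symbol steps: pull out 2s via (2/n), flip via reciprocity, reduce):
  pull out 2: (2/619) = -1  (since 619 mod 8 = 3)
  reciprocity: (213/619) -> +(619/213)
  reduce: (193/213)
  reciprocity: (193/213) -> +(213/193)
  reduce: (20/193)
  pull out 2: (2/193) = +1  (since 193 mod 8 = 1)
  pull out 2: (2/193) = +1  (since 193 mod 8 = 1)
  reciprocity: (5/193) -> +(193/5)
  reduce: (3/5)
  reciprocity: (3/5) -> +(5/3)
  reduce: (2/3)
  pull out 2: (2/3) = -1  (since 3 mod 8 = 3)
  (1/3) = 1
Product of signs = 1
(426/619) = 1

1


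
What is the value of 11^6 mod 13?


p = 13 is prime and the exponent is (p-1)/2 = 6, so by Euler's criterion 11^6 = (11/13) = +1 or -1 mod 13.
Compute by square-and-multiply:
  6 = 4 + 2 (binary 110)
  Repeated squaring mod 13: 11^1 = 11, 11^2 = 4, 11^4 = 3
  11^6 = 11^4 * 11^2 = 3 * 4 mod 13
    3 * 4 = 12 = 12 mod 13
  11^6 = 12 mod 13
Result 12 = p - 1 = -1 mod 13: 11 is a quadratic non-residue mod 13. As a residue in [0, p-1] the value is 12.
11^6 mod 13 = 12

12


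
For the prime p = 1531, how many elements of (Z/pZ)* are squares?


For prime p, the number of non-zero quadratic residues is (p-1)/2.
= (1531-1)/2
= 765

765


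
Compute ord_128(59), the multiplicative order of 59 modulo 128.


We want ord_128(59), the smallest k >= 1 with 59^k = 1 mod 128.
n = 128 = 2^7, phi(128) = 64; the order divides phi(n).
Divisors of 64: 1, 2, 4, 8, 16, 32, 64
Repeated squaring mod 128: 59^1 = 59, 59^2 = 25, 59^4 = 113, 59^8 = 97, 59^16 = 65, 59^32 = 1, 59^64 = 1
Test divisors in increasing order:
  k=1: 59^1 = 59 mod 128
  k=2: 59^2 = 25 mod 128
  k=4: 59^4 = 113 mod 128
  k=8: 59^8 = 97 mod 128
  k=16: 59^16 = 65 mod 128
  k=32: 59^32 = 1 mod 128  <- first divisor giving 1
Order = 32

32


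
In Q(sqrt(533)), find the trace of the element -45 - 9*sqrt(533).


Tr(a + b*sqrt(d)) = (a + b*sqrt(d)) + (a - b*sqrt(d)) = 2a
= 2 * (-45)
= -90

-90


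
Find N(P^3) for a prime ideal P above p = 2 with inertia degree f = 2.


N(P^a) = p^(a*f)
= 2^(3*2)
= 2^6
= 64

64


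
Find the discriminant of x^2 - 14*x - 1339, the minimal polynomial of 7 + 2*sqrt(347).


The element 7 + 2*sqrt(347) has minimal polynomial:
x^2 - 14*x - 1339
Discriminant = (-14)^2 - 4*(-1339)
= 196 + 5356
= 5552

5552


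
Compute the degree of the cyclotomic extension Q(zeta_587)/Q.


The degree equals Euler's totient phi(587).
587 = 587
phi(587) = 586

586


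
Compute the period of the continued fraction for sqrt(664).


Run the CF algorithm for sqrt(664).
a_0 = floor(sqrt(664)) = 25; set m_0=0, q_0=1.
Recurrence: m' = q*a - m,  q' = (d - m'^2)/q,  a' = floor((a_0 + m')/q').
  step 1: m=25, q=39, a=1
  step 2: m=14, q=12, a=3
  step 3: m=22, q=15, a=3
  step 4: m=23, q=9, a=5
  step 5: m=22, q=20, a=2
  step 6: m=18, q=17, a=2
  step 7: m=16, q=24, a=1
  step 8: m=8, q=25, a=1
  step 9: m=17, q=15, a=2
  step 10: m=13, q=33, a=1
  step 11: m=20, q=8, a=5
  step 12: m=20, q=33, a=1
  step 13: m=13, q=15, a=2
  step 14: m=17, q=25, a=1
  step 15: m=8, q=24, a=1
  step 16: m=16, q=17, a=2
  step 17: m=18, q=20, a=2
  step 18: m=22, q=9, a=5
  step 19: m=23, q=15, a=3
  step 20: m=22, q=12, a=3
  step 21: m=14, q=39, a=1
  step 22: m=25, q=1, a=50
a_22 = 2*a_0 = 50, so the period closes here.
sqrt(664) = [25; 1, 3, 3, 5, 2, 2, 1, 1, 2, 1, 5, 1, 2, 1, 1, 2, 2, 5, 3, 3, 1, 50]
Period length = 22

22


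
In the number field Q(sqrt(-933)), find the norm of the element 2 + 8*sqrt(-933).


N(a + b*sqrt(d)) = a^2 - d*b^2
= (2)^2 - (-933)*(8)^2
= 4 + 59712
= 59716

59716


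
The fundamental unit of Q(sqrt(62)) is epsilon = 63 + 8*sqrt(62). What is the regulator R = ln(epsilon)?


epsilon = 63 + 8*sqrt(62)
= 125.9921
R = ln(125.9921)
= 4.8362

4.8362


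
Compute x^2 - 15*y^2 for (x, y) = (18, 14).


x^2 - d*y^2
= 18^2 - 15*14^2
= 324 - 2940
= -2616

-2616


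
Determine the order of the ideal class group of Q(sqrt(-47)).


K = Q(sqrt(-47)). d mod 4 = 1, so D = disc(K) = d = -47
h(K) equals the number of primitive reduced positive-definite forms (a, b, c) = a*x^2 + b*x*y + c*y^2 with b^2 - 4ac = D,
where reduced means |b| <= a <= c, with b >= 0 whenever |b| = a or a = c, and primitive means gcd(a, b, c) = 1.
Reduced forces 3a^2 <= |D| = 47, so 1 <= a <= 3; b must have the parity of D, and c = (b^2 - D)/(4a) must be an integer >= a.
Enumerate a = 1..3, b in [-a, a]:
  a=1: (1, 1, 12)  [1]
  a=2: (2, -1, 6), (2, 1, 6)  [2]
  a=3: (3, -1, 4), (3, 1, 4)  [2]
Total reduced forms: 1 + 2 + 2 = 5
h = 5

5


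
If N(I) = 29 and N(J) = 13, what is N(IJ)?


N(IJ) = N(I) * N(J)
= 29 * 13
= 377

377


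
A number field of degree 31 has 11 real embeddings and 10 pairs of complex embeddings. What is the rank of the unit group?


By Dirichlet's unit theorem:
rank = r1 + r2 - 1
= 11 + 10 - 1
= 20

20


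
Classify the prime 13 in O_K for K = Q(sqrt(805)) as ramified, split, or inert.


K = Q(sqrt(805)). Since d mod 4 = 1, disc(K) = 805.
Check p | disc: 805 mod 13 = 12.
p does not divide disc. Compute Legendre symbol (d/p):
12^((13-1)/2) mod 13 = 1
(d/p) = 1, so p splits: (p) = P*P' with e=1, f=1, g=2.
Therefore p is split.

split


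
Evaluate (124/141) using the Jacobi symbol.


Compute (124/141) via quadratic reciprocity:
  pull out 2: (2/141) = -1  (since 141 mod 8 = 5)
  pull out 2: (2/141) = -1  (since 141 mod 8 = 5)
  reciprocity: (31/141) -> +(141/31)
  reduce: (17/31)
  reciprocity: (17/31) -> +(31/17)
  reduce: (14/17)
  pull out 2: (2/17) = +1  (since 17 mod 8 = 1)
  reciprocity: (7/17) -> +(17/7)
  reduce: (3/7)
  reciprocity: (3/7) -> -(7/3)
  reduce: (1/3)
  (1/3) = 1
Product of signs = -1

-1


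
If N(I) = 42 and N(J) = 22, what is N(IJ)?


N(IJ) = N(I) * N(J)
= 42 * 22
= 924

924


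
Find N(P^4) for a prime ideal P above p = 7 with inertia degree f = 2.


N(P^a) = p^(a*f)
= 7^(4*2)
= 7^8
= 5764801

5764801


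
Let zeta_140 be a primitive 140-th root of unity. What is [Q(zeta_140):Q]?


The degree equals Euler's totient phi(140).
140 = 2^2 * 5 * 7
phi(140) = 48

48


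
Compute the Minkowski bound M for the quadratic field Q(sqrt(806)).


d = 806, d mod 4 = 2, so disc(K) = 4d = 3224; |disc(K)| = 3224
Real quadratic field, so n = 2, s = r2 = 0, r1 = 2
M = (n!/n^n) * (4/pi)^s * sqrt(|disc(K)|) = (2!/2^2) * (4/pi)^0 * sqrt(3224)
= 0.5 * 1.000000 * 56.780278
= 28.3901

28.3901


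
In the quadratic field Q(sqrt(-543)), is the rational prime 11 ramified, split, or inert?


K = Q(sqrt(-543)). Since d mod 4 = 1, disc(K) = -543.
Check p | disc: -543 mod 11 = 7.
p does not divide disc. Compute Legendre symbol (d/p):
7^((11-1)/2) mod 11 = -1
(d/p) = -1, so p is inert: (p) stays prime with e=1, f=2, g=1.
Therefore p is inert.

inert


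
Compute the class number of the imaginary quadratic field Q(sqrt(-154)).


K = Q(sqrt(-154)). d mod 4 = 2, so D = disc(K) = 4d = -616
h(K) equals the number of primitive reduced positive-definite forms (a, b, c) = a*x^2 + b*x*y + c*y^2 with b^2 - 4ac = D,
where reduced means |b| <= a <= c, with b >= 0 whenever |b| = a or a = c, and primitive means gcd(a, b, c) = 1.
Reduced forces 3a^2 <= |D| = 616, so 1 <= a <= 14; b must have the parity of D, and c = (b^2 - D)/(4a) must be an integer >= a.
Enumerate a = 1..14, b in [-a, a]:
  a=1: (1, 0, 154)  [1]
  a=2: (2, 0, 77)  [1]
  a=3..4: none
  a=5: (5, -2, 31), (5, 2, 31)  [2]
  a=6: none
  a=7: (7, 0, 22)  [1]
  a=8..9: none
  a=10: (10, -8, 17), (10, 8, 17)  [2]
  a=11: (11, 0, 14)  [1]
  a=12..14: none
Total reduced forms: 1 + 1 + 2 + 1 + 2 + 1 = 8
h = 8

8


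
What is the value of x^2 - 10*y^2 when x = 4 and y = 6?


x^2 - d*y^2
= 4^2 - 10*6^2
= 16 - 360
= -344

-344


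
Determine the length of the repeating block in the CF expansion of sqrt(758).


Run the CF algorithm for sqrt(758).
a_0 = floor(sqrt(758)) = 27; set m_0=0, q_0=1.
Recurrence: m' = q*a - m,  q' = (d - m'^2)/q,  a' = floor((a_0 + m')/q').
  step 1: m=27, q=29, a=1
  step 2: m=2, q=26, a=1
  step 3: m=24, q=7, a=7
  step 4: m=25, q=19, a=2
  step 5: m=13, q=31, a=1
  step 6: m=18, q=14, a=3
  step 7: m=24, q=13, a=3
  step 8: m=15, q=41, a=1
  step 9: m=26, q=2, a=26
  step 10: m=26, q=41, a=1
  step 11: m=15, q=13, a=3
  step 12: m=24, q=14, a=3
  step 13: m=18, q=31, a=1
  step 14: m=13, q=19, a=2
  step 15: m=25, q=7, a=7
  step 16: m=24, q=26, a=1
  step 17: m=2, q=29, a=1
  step 18: m=27, q=1, a=54
a_18 = 2*a_0 = 54, so the period closes here.
sqrt(758) = [27; 1, 1, 7, 2, 1, 3, 3, 1, 26, 1, 3, 3, 1, 2, 7, 1, 1, 54]
Period length = 18

18


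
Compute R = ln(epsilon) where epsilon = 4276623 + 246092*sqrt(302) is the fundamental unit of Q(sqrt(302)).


epsilon = 4276623 + 246092*sqrt(302)
= 8.5532e+06
R = ln(8.5532e+06)
= 15.9618

15.9618


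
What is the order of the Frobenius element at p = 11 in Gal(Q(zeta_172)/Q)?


The Frobenius at p in Gal(Q(zeta_n)/Q) = (Z/nZ)* is the class of p, so its order is ord_172(11), the smallest k >= 1 with 11^k = 1 mod 172.
n = 172 = 2^2 * 43, phi(172) = 84; the order divides phi(n).
Divisors of 84: 1, 2, 3, 4, 6, 7, 12, 14, 21, 28, 42, 84
Repeated squaring mod 172: 11^1 = 11, 11^2 = 121, 11^4 = 21, 11^8 = 97, 11^16 = 121, 11^32 = 21, 11^64 = 97
Test divisors in increasing order:
  k=1: 11^1 = 11 mod 172
  k=2: 11^2 = 121 mod 172
  k=3: 11^3 = 121 * 11 = 127 mod 172
  k=4: 11^4 = 21 mod 172
  k=6: 11^6 = 21 * 121 = 133 mod 172
  k=7: 11^7 = 21 * 121 * 11 = 87 mod 172
  k=12: 11^12 = 97 * 21 = 145 mod 172
  k=14: 11^14 = 97 * 21 * 121 = 1 mod 172  <- first divisor giving 1
Order = 14

14


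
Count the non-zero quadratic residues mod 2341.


For prime p, the number of non-zero quadratic residues is (p-1)/2.
= (2341-1)/2
= 1170

1170


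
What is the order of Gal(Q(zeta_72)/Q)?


|Gal(Q(zeta_72)/Q)| = phi(72)
= 24

24


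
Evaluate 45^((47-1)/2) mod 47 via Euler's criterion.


p = 47 is prime and the exponent is (p-1)/2 = 23, so by Euler's criterion 45^23 = (45/47) = +1 or -1 mod 47.
Compute by square-and-multiply:
  23 = 16 + 4 + 2 + 1 (binary 10111)
  Repeated squaring mod 47: 45^1 = 45, 45^2 = 4, 45^4 = 16, 45^8 = 21, 45^16 = 18
  45^23 = 45^16 * 45^4 * 45^2 * 45^1 = 18 * 16 * 4 * 45 mod 47
    18 * 16 = 288 = 6 mod 47
    6 * 4 = 24 = 24 mod 47
    24 * 45 = 1080 = 46 mod 47
  45^23 = 46 mod 47
Result 46 = p - 1 = -1 mod 47: 45 is a quadratic non-residue mod 47. As a residue in [0, p-1] the value is 46.
45^23 mod 47 = 46

46


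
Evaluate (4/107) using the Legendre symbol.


p = 107 is prime, so compute (4/107) with the reciprocity algorithm (Jacobi-symbol steps: pull out 2s via (2/n), flip via reciprocity, reduce):
  pull out 2: (2/107) = -1  (since 107 mod 8 = 3)
  pull out 2: (2/107) = -1  (since 107 mod 8 = 3)
  (1/107) = 1
Product of signs = 1
(4/107) = 1

1


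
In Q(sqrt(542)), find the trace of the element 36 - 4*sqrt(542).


Tr(a + b*sqrt(d)) = (a + b*sqrt(d)) + (a - b*sqrt(d)) = 2a
= 2 * (36)
= 72

72


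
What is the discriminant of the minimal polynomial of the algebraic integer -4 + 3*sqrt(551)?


The element -4 + 3*sqrt(551) has minimal polynomial:
x^2 + 8*x - 4943
Discriminant = (8)^2 - 4*(-4943)
= 64 + 19772
= 19836

19836


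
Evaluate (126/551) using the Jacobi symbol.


Compute (126/551) via quadratic reciprocity:
  pull out 2: (2/551) = +1  (since 551 mod 8 = 7)
  reciprocity: (63/551) -> -(551/63)
  reduce: (47/63)
  reciprocity: (47/63) -> -(63/47)
  reduce: (16/47)
  pull out 2: (2/47) = +1  (since 47 mod 8 = 7)
  pull out 2: (2/47) = +1  (since 47 mod 8 = 7)
  pull out 2: (2/47) = +1  (since 47 mod 8 = 7)
  pull out 2: (2/47) = +1  (since 47 mod 8 = 7)
  (1/47) = 1
Product of signs = 1

1
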